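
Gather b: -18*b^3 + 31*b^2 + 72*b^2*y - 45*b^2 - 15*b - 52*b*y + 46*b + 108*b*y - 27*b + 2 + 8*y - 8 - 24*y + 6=-18*b^3 + b^2*(72*y - 14) + b*(56*y + 4) - 16*y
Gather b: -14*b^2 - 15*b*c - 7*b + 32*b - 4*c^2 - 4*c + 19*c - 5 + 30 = -14*b^2 + b*(25 - 15*c) - 4*c^2 + 15*c + 25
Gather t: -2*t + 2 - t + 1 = 3 - 3*t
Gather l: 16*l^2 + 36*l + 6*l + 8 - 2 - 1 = 16*l^2 + 42*l + 5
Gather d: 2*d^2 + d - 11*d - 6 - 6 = 2*d^2 - 10*d - 12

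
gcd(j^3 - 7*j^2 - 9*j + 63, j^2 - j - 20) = 1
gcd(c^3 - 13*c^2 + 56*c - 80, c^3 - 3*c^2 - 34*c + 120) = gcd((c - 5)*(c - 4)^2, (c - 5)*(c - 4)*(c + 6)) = c^2 - 9*c + 20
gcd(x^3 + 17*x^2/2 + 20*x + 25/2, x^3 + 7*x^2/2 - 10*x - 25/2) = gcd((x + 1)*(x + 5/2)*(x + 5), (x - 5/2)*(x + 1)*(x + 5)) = x^2 + 6*x + 5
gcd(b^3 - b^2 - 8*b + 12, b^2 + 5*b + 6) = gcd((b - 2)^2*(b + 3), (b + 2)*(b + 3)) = b + 3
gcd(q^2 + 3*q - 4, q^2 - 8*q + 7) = q - 1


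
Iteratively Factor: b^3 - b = (b - 1)*(b^2 + b) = b*(b - 1)*(b + 1)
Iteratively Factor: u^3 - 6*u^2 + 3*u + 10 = (u - 2)*(u^2 - 4*u - 5) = (u - 2)*(u + 1)*(u - 5)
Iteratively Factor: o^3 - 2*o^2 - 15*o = (o)*(o^2 - 2*o - 15) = o*(o + 3)*(o - 5)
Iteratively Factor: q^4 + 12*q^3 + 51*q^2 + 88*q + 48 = (q + 1)*(q^3 + 11*q^2 + 40*q + 48) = (q + 1)*(q + 4)*(q^2 + 7*q + 12) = (q + 1)*(q + 3)*(q + 4)*(q + 4)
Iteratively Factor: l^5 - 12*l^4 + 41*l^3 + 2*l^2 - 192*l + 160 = (l - 4)*(l^4 - 8*l^3 + 9*l^2 + 38*l - 40) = (l - 4)*(l + 2)*(l^3 - 10*l^2 + 29*l - 20) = (l - 4)*(l - 1)*(l + 2)*(l^2 - 9*l + 20) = (l - 5)*(l - 4)*(l - 1)*(l + 2)*(l - 4)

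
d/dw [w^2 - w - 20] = 2*w - 1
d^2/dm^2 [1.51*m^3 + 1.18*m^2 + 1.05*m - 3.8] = 9.06*m + 2.36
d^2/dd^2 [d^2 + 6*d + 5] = 2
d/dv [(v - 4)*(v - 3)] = 2*v - 7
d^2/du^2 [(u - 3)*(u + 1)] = 2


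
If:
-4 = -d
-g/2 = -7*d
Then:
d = 4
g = 56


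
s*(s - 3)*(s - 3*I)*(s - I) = s^4 - 3*s^3 - 4*I*s^3 - 3*s^2 + 12*I*s^2 + 9*s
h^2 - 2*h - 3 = (h - 3)*(h + 1)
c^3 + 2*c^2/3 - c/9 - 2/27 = (c - 1/3)*(c + 1/3)*(c + 2/3)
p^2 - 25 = (p - 5)*(p + 5)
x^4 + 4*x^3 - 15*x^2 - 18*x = x*(x - 3)*(x + 1)*(x + 6)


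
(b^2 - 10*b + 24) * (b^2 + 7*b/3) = b^4 - 23*b^3/3 + 2*b^2/3 + 56*b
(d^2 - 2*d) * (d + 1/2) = d^3 - 3*d^2/2 - d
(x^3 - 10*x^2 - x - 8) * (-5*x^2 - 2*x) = -5*x^5 + 48*x^4 + 25*x^3 + 42*x^2 + 16*x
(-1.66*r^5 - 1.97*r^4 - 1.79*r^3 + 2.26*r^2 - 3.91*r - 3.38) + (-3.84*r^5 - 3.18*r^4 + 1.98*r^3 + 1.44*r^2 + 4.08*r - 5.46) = -5.5*r^5 - 5.15*r^4 + 0.19*r^3 + 3.7*r^2 + 0.17*r - 8.84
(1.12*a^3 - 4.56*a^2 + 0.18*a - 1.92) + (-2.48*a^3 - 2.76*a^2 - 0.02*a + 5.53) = -1.36*a^3 - 7.32*a^2 + 0.16*a + 3.61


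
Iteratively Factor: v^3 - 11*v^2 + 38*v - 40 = (v - 2)*(v^2 - 9*v + 20) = (v - 5)*(v - 2)*(v - 4)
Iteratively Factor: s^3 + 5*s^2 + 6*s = (s)*(s^2 + 5*s + 6) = s*(s + 2)*(s + 3)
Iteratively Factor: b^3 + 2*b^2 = (b)*(b^2 + 2*b) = b^2*(b + 2)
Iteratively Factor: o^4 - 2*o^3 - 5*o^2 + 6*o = (o - 1)*(o^3 - o^2 - 6*o) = (o - 1)*(o + 2)*(o^2 - 3*o) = o*(o - 1)*(o + 2)*(o - 3)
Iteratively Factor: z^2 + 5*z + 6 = (z + 2)*(z + 3)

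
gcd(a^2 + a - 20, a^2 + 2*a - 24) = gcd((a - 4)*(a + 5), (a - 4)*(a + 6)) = a - 4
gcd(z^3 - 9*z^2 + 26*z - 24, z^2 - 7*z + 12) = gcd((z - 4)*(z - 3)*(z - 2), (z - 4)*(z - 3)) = z^2 - 7*z + 12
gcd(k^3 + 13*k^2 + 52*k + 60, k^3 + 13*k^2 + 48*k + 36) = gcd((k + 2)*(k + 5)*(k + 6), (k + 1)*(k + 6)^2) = k + 6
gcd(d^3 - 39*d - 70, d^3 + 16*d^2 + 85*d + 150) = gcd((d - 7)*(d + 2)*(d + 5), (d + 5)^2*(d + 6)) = d + 5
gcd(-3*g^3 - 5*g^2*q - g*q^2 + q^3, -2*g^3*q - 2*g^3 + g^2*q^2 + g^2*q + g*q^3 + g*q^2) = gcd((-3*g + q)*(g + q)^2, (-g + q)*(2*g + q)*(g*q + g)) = 1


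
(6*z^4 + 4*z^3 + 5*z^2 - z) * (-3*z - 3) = -18*z^5 - 30*z^4 - 27*z^3 - 12*z^2 + 3*z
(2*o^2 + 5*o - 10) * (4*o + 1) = 8*o^3 + 22*o^2 - 35*o - 10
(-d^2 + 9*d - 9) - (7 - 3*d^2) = 2*d^2 + 9*d - 16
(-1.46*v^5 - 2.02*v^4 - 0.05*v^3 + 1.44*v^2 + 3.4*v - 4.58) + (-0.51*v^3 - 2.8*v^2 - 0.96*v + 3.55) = -1.46*v^5 - 2.02*v^4 - 0.56*v^3 - 1.36*v^2 + 2.44*v - 1.03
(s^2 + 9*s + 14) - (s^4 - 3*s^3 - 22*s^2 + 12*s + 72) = -s^4 + 3*s^3 + 23*s^2 - 3*s - 58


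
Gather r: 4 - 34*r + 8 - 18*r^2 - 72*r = -18*r^2 - 106*r + 12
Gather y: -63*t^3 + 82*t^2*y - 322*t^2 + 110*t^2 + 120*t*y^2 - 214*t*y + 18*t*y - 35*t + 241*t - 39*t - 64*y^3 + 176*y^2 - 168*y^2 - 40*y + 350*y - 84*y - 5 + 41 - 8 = -63*t^3 - 212*t^2 + 167*t - 64*y^3 + y^2*(120*t + 8) + y*(82*t^2 - 196*t + 226) + 28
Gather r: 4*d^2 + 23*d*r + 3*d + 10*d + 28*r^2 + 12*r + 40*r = 4*d^2 + 13*d + 28*r^2 + r*(23*d + 52)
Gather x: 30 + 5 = 35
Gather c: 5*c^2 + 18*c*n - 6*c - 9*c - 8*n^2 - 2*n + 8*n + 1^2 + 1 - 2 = 5*c^2 + c*(18*n - 15) - 8*n^2 + 6*n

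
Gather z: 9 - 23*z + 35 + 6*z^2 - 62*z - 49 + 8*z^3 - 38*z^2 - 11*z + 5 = 8*z^3 - 32*z^2 - 96*z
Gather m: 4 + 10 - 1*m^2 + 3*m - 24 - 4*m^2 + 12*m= -5*m^2 + 15*m - 10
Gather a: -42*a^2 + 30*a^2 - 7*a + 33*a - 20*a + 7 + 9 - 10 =-12*a^2 + 6*a + 6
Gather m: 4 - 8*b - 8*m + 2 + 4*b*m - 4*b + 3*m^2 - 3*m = -12*b + 3*m^2 + m*(4*b - 11) + 6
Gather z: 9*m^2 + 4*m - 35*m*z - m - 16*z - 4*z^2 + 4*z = 9*m^2 + 3*m - 4*z^2 + z*(-35*m - 12)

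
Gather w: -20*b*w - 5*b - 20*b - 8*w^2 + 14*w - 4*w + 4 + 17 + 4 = -25*b - 8*w^2 + w*(10 - 20*b) + 25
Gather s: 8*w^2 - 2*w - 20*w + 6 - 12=8*w^2 - 22*w - 6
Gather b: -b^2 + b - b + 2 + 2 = 4 - b^2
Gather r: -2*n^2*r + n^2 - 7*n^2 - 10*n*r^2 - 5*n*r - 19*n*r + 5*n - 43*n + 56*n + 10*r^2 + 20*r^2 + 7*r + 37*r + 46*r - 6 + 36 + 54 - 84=-6*n^2 + 18*n + r^2*(30 - 10*n) + r*(-2*n^2 - 24*n + 90)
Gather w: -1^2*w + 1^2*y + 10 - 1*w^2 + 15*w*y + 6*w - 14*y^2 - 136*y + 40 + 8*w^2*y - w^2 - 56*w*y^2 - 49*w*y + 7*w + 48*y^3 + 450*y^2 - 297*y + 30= w^2*(8*y - 2) + w*(-56*y^2 - 34*y + 12) + 48*y^3 + 436*y^2 - 432*y + 80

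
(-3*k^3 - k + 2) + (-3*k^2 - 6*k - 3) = -3*k^3 - 3*k^2 - 7*k - 1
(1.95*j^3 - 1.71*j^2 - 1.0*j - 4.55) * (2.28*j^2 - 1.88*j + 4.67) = 4.446*j^5 - 7.5648*j^4 + 10.0413*j^3 - 16.4797*j^2 + 3.884*j - 21.2485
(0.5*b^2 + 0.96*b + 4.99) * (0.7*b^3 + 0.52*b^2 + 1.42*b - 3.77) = 0.35*b^5 + 0.932*b^4 + 4.7022*b^3 + 2.073*b^2 + 3.4666*b - 18.8123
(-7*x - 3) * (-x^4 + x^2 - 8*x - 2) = 7*x^5 + 3*x^4 - 7*x^3 + 53*x^2 + 38*x + 6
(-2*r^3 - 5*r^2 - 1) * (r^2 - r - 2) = -2*r^5 - 3*r^4 + 9*r^3 + 9*r^2 + r + 2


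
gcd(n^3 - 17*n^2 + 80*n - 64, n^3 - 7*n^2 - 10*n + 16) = n^2 - 9*n + 8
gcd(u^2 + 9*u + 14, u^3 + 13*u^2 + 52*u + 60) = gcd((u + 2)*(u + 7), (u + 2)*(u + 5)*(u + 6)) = u + 2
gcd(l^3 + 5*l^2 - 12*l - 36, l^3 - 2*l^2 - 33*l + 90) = l^2 + 3*l - 18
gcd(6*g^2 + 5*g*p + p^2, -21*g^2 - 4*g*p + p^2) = 3*g + p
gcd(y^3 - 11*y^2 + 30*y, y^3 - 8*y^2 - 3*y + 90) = y^2 - 11*y + 30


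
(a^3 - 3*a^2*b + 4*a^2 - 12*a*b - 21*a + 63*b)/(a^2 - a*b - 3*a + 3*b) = (a^2 - 3*a*b + 7*a - 21*b)/(a - b)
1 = 1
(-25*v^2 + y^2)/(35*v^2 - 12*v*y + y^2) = (5*v + y)/(-7*v + y)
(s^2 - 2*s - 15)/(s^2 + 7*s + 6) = (s^2 - 2*s - 15)/(s^2 + 7*s + 6)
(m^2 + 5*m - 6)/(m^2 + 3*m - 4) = (m + 6)/(m + 4)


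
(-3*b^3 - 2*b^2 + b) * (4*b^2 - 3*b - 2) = -12*b^5 + b^4 + 16*b^3 + b^2 - 2*b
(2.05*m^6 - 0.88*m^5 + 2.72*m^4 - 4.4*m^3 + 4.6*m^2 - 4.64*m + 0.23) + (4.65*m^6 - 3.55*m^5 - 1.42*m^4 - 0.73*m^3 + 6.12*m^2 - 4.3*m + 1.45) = 6.7*m^6 - 4.43*m^5 + 1.3*m^4 - 5.13*m^3 + 10.72*m^2 - 8.94*m + 1.68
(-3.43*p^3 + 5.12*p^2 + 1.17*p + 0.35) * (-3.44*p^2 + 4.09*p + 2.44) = 11.7992*p^5 - 31.6415*p^4 + 8.5468*p^3 + 16.0741*p^2 + 4.2863*p + 0.854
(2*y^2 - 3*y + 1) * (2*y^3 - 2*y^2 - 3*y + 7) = 4*y^5 - 10*y^4 + 2*y^3 + 21*y^2 - 24*y + 7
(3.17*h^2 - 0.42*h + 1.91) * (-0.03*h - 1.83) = -0.0951*h^3 - 5.7885*h^2 + 0.7113*h - 3.4953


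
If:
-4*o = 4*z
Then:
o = -z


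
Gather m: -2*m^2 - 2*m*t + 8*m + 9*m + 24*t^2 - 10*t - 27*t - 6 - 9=-2*m^2 + m*(17 - 2*t) + 24*t^2 - 37*t - 15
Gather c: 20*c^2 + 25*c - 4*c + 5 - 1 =20*c^2 + 21*c + 4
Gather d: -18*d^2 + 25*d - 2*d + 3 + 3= -18*d^2 + 23*d + 6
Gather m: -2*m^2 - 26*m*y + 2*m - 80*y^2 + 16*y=-2*m^2 + m*(2 - 26*y) - 80*y^2 + 16*y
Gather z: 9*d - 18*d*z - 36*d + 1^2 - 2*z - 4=-27*d + z*(-18*d - 2) - 3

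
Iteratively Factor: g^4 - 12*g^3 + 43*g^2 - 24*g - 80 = (g - 4)*(g^3 - 8*g^2 + 11*g + 20) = (g - 4)*(g + 1)*(g^2 - 9*g + 20) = (g - 4)^2*(g + 1)*(g - 5)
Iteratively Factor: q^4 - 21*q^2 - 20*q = (q + 1)*(q^3 - q^2 - 20*q) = (q + 1)*(q + 4)*(q^2 - 5*q) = q*(q + 1)*(q + 4)*(q - 5)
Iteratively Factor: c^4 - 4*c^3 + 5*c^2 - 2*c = (c)*(c^3 - 4*c^2 + 5*c - 2) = c*(c - 1)*(c^2 - 3*c + 2) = c*(c - 1)^2*(c - 2)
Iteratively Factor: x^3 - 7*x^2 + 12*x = (x)*(x^2 - 7*x + 12) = x*(x - 4)*(x - 3)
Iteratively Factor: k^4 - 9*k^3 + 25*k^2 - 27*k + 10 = (k - 2)*(k^3 - 7*k^2 + 11*k - 5) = (k - 2)*(k - 1)*(k^2 - 6*k + 5) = (k - 2)*(k - 1)^2*(k - 5)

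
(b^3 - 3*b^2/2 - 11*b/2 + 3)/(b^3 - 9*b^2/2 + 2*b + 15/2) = (2*b^2 + 3*b - 2)/(2*b^2 - 3*b - 5)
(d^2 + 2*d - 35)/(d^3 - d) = (d^2 + 2*d - 35)/(d^3 - d)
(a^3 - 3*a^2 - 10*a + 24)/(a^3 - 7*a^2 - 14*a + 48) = (a - 4)/(a - 8)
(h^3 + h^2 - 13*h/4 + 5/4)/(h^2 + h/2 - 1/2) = (2*h^2 + 3*h - 5)/(2*(h + 1))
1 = 1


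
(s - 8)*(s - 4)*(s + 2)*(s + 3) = s^4 - 7*s^3 - 22*s^2 + 88*s + 192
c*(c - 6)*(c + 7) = c^3 + c^2 - 42*c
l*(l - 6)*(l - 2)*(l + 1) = l^4 - 7*l^3 + 4*l^2 + 12*l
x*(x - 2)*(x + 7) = x^3 + 5*x^2 - 14*x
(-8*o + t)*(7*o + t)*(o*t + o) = -56*o^3*t - 56*o^3 - o^2*t^2 - o^2*t + o*t^3 + o*t^2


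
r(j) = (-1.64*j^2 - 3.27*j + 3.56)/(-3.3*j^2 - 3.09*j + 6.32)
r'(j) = (-3.28*j - 3.27)/(-3.3*j^2 - 3.09*j + 6.32) + (6.6*j + 3.09)*(-1.64*j^2 - 3.27*j + 3.56)/(-3.3*j^2 - 3.09*j + 6.32)^2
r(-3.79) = 0.26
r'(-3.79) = -0.12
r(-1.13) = 0.92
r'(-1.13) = -0.64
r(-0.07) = 0.58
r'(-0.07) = -0.23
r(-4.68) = 0.33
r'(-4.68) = -0.06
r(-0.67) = 0.73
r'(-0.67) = -0.30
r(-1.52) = 1.40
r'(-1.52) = -2.35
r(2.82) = 0.65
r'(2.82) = -0.06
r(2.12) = 0.71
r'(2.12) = -0.13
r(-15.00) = 0.46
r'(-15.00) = -0.00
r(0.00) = 0.56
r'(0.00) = -0.24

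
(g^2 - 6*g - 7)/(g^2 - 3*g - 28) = (g + 1)/(g + 4)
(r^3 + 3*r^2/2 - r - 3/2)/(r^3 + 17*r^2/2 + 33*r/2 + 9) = (r - 1)/(r + 6)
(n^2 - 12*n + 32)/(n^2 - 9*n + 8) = (n - 4)/(n - 1)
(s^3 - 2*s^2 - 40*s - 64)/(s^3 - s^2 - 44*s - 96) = (s + 2)/(s + 3)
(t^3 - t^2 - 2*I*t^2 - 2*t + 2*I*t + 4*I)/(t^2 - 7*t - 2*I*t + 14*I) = (t^2 - t - 2)/(t - 7)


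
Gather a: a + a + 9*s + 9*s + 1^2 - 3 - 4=2*a + 18*s - 6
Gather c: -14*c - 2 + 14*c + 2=0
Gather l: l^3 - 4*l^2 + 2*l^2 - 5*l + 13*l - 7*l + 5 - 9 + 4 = l^3 - 2*l^2 + l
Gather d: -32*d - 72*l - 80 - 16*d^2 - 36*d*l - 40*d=-16*d^2 + d*(-36*l - 72) - 72*l - 80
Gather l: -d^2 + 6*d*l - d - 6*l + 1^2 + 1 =-d^2 - d + l*(6*d - 6) + 2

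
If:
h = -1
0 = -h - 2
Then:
No Solution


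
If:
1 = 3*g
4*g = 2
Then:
No Solution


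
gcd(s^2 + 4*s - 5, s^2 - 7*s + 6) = s - 1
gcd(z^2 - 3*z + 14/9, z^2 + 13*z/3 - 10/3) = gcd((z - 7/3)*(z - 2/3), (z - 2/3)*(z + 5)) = z - 2/3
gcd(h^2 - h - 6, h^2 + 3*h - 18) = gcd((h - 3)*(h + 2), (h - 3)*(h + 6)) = h - 3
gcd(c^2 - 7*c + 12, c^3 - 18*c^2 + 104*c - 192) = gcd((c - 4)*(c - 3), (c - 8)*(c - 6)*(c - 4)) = c - 4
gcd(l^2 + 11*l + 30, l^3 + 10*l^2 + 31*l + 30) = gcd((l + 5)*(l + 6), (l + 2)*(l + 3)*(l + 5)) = l + 5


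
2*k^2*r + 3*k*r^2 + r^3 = r*(k + r)*(2*k + r)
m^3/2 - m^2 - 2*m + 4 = (m/2 + 1)*(m - 2)^2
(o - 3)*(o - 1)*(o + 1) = o^3 - 3*o^2 - o + 3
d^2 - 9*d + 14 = (d - 7)*(d - 2)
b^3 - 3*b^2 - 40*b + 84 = (b - 7)*(b - 2)*(b + 6)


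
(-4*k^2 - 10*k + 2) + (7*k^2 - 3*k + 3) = 3*k^2 - 13*k + 5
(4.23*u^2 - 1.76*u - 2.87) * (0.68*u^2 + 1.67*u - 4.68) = 2.8764*u^4 + 5.8673*u^3 - 24.6872*u^2 + 3.4439*u + 13.4316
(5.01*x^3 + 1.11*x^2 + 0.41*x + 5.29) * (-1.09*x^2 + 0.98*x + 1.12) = -5.4609*x^5 + 3.6999*x^4 + 6.2521*x^3 - 4.1211*x^2 + 5.6434*x + 5.9248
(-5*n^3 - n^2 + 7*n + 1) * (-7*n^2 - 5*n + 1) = 35*n^5 + 32*n^4 - 49*n^3 - 43*n^2 + 2*n + 1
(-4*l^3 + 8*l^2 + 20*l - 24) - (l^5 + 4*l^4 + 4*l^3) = -l^5 - 4*l^4 - 8*l^3 + 8*l^2 + 20*l - 24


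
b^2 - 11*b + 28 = (b - 7)*(b - 4)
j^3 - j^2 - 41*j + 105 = (j - 5)*(j - 3)*(j + 7)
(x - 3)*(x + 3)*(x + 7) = x^3 + 7*x^2 - 9*x - 63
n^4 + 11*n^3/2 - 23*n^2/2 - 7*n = n*(n - 2)*(n + 1/2)*(n + 7)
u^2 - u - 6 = (u - 3)*(u + 2)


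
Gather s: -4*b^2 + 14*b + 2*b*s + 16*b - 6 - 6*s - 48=-4*b^2 + 30*b + s*(2*b - 6) - 54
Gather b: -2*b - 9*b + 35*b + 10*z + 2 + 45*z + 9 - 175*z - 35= 24*b - 120*z - 24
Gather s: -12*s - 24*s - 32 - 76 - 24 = -36*s - 132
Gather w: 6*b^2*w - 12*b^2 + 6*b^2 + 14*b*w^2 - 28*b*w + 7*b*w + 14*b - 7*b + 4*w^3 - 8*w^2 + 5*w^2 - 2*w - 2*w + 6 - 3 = -6*b^2 + 7*b + 4*w^3 + w^2*(14*b - 3) + w*(6*b^2 - 21*b - 4) + 3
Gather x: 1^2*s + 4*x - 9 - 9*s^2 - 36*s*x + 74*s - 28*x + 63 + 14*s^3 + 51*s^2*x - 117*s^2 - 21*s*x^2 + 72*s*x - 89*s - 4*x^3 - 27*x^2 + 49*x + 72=14*s^3 - 126*s^2 - 14*s - 4*x^3 + x^2*(-21*s - 27) + x*(51*s^2 + 36*s + 25) + 126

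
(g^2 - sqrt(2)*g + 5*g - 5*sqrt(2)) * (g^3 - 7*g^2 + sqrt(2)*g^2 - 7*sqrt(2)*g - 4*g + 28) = g^5 - 2*g^4 - 41*g^3 + 4*sqrt(2)*g^2 + 12*g^2 - 8*sqrt(2)*g + 210*g - 140*sqrt(2)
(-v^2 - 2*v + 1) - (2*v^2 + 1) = -3*v^2 - 2*v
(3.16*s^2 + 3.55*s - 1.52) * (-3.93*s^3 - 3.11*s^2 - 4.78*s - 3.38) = -12.4188*s^5 - 23.7791*s^4 - 20.1717*s^3 - 22.9226*s^2 - 4.7334*s + 5.1376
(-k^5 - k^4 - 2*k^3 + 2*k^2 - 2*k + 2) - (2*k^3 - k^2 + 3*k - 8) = -k^5 - k^4 - 4*k^3 + 3*k^2 - 5*k + 10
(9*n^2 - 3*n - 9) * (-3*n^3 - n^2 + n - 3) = -27*n^5 + 39*n^3 - 21*n^2 + 27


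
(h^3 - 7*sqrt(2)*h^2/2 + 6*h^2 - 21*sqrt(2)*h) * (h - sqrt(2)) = h^4 - 9*sqrt(2)*h^3/2 + 6*h^3 - 27*sqrt(2)*h^2 + 7*h^2 + 42*h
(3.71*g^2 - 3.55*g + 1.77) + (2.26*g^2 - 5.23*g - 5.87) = 5.97*g^2 - 8.78*g - 4.1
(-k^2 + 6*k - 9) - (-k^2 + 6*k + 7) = -16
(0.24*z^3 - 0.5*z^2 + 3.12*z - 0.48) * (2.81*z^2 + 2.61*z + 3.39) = 0.6744*z^5 - 0.7786*z^4 + 8.2758*z^3 + 5.0994*z^2 + 9.324*z - 1.6272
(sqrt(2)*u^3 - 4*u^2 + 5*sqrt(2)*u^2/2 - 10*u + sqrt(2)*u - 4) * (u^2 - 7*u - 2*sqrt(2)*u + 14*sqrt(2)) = sqrt(2)*u^5 - 8*u^4 - 9*sqrt(2)*u^4/2 - 17*sqrt(2)*u^3/2 + 36*u^3 - 43*sqrt(2)*u^2 + 132*u^2 - 132*sqrt(2)*u + 56*u - 56*sqrt(2)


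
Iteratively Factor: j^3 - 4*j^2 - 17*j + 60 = (j + 4)*(j^2 - 8*j + 15) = (j - 5)*(j + 4)*(j - 3)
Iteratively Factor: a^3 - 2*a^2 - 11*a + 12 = (a - 1)*(a^2 - a - 12) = (a - 4)*(a - 1)*(a + 3)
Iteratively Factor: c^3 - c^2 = (c - 1)*(c^2) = c*(c - 1)*(c)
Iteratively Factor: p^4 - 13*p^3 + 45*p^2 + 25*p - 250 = (p - 5)*(p^3 - 8*p^2 + 5*p + 50) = (p - 5)^2*(p^2 - 3*p - 10) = (p - 5)^3*(p + 2)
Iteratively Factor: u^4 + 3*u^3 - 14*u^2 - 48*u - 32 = (u + 2)*(u^3 + u^2 - 16*u - 16) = (u + 2)*(u + 4)*(u^2 - 3*u - 4) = (u - 4)*(u + 2)*(u + 4)*(u + 1)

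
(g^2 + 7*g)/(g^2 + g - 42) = g/(g - 6)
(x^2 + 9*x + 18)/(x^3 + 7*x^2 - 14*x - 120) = (x + 3)/(x^2 + x - 20)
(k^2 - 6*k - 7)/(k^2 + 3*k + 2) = (k - 7)/(k + 2)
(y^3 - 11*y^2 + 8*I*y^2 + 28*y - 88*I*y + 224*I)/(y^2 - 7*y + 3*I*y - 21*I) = (y^2 + y*(-4 + 8*I) - 32*I)/(y + 3*I)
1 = 1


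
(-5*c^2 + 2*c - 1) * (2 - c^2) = 5*c^4 - 2*c^3 - 9*c^2 + 4*c - 2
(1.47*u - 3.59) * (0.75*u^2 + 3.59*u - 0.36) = 1.1025*u^3 + 2.5848*u^2 - 13.4173*u + 1.2924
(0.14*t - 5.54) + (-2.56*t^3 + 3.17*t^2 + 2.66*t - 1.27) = -2.56*t^3 + 3.17*t^2 + 2.8*t - 6.81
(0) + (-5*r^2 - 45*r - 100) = -5*r^2 - 45*r - 100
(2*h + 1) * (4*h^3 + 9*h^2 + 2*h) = 8*h^4 + 22*h^3 + 13*h^2 + 2*h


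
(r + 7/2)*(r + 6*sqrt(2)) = r^2 + 7*r/2 + 6*sqrt(2)*r + 21*sqrt(2)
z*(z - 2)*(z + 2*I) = z^3 - 2*z^2 + 2*I*z^2 - 4*I*z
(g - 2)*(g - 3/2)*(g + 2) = g^3 - 3*g^2/2 - 4*g + 6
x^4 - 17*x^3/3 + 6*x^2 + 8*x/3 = x*(x - 4)*(x - 2)*(x + 1/3)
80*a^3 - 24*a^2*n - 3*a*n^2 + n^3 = (-4*a + n)^2*(5*a + n)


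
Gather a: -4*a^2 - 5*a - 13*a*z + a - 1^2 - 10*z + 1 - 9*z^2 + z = -4*a^2 + a*(-13*z - 4) - 9*z^2 - 9*z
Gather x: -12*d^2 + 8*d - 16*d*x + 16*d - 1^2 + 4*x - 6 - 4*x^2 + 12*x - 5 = -12*d^2 + 24*d - 4*x^2 + x*(16 - 16*d) - 12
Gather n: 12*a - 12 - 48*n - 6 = 12*a - 48*n - 18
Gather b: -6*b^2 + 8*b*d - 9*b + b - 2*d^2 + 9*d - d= -6*b^2 + b*(8*d - 8) - 2*d^2 + 8*d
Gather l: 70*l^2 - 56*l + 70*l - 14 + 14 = 70*l^2 + 14*l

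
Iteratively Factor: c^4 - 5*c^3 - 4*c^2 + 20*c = (c)*(c^3 - 5*c^2 - 4*c + 20) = c*(c + 2)*(c^2 - 7*c + 10) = c*(c - 2)*(c + 2)*(c - 5)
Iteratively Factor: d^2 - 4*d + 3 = (d - 1)*(d - 3)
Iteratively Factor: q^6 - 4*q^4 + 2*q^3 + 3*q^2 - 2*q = (q - 1)*(q^5 + q^4 - 3*q^3 - q^2 + 2*q) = q*(q - 1)*(q^4 + q^3 - 3*q^2 - q + 2) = q*(q - 1)^2*(q^3 + 2*q^2 - q - 2) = q*(q - 1)^2*(q + 1)*(q^2 + q - 2) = q*(q - 1)^3*(q + 1)*(q + 2)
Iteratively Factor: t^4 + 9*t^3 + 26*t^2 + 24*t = (t + 4)*(t^3 + 5*t^2 + 6*t) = (t + 3)*(t + 4)*(t^2 + 2*t) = t*(t + 3)*(t + 4)*(t + 2)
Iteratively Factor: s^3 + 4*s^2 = (s)*(s^2 + 4*s) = s^2*(s + 4)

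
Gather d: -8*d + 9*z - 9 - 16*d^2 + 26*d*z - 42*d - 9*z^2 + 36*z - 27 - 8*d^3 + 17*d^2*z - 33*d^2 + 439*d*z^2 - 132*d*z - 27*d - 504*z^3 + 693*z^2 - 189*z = -8*d^3 + d^2*(17*z - 49) + d*(439*z^2 - 106*z - 77) - 504*z^3 + 684*z^2 - 144*z - 36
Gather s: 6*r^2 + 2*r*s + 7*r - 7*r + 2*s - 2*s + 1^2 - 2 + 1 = 6*r^2 + 2*r*s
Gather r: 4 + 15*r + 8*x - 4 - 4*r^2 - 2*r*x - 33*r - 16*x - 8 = -4*r^2 + r*(-2*x - 18) - 8*x - 8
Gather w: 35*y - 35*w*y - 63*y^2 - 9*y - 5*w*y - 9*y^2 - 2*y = -40*w*y - 72*y^2 + 24*y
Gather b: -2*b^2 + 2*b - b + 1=-2*b^2 + b + 1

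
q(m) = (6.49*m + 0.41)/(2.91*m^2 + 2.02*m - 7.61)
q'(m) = (-5.82*m - 2.02)*(6.49*m + 0.41)/(2.91*m^2 + 2.02*m - 7.61)^2 + 6.49/(2.91*m^2 + 2.02*m - 7.61) = (18.8859*m^2 + 13.1098*m - (5.82*m + 2.02)*(6.49*m + 0.41) - 49.3889)/(2.91*m^2 + 2.02*m - 7.61)^2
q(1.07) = -3.47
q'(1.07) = -16.60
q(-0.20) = 0.11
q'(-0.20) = -0.81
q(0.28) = -0.33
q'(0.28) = -1.13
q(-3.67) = -0.97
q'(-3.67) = -0.51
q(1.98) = 1.70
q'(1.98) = -2.12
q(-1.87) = 9.68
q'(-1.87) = -76.18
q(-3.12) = -1.38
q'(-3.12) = -1.09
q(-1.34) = 1.63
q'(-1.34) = -3.12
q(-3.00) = -1.52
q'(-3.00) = -1.36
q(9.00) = 0.24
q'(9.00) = -0.03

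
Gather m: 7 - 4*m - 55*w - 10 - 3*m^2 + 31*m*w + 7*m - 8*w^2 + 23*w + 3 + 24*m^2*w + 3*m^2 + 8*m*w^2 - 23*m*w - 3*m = 24*m^2*w + m*(8*w^2 + 8*w) - 8*w^2 - 32*w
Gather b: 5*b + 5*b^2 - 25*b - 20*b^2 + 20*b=-15*b^2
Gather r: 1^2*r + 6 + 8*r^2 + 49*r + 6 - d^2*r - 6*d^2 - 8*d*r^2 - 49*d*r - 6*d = -6*d^2 - 6*d + r^2*(8 - 8*d) + r*(-d^2 - 49*d + 50) + 12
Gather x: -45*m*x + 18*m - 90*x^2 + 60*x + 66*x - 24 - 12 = 18*m - 90*x^2 + x*(126 - 45*m) - 36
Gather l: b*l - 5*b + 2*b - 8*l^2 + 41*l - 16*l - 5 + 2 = -3*b - 8*l^2 + l*(b + 25) - 3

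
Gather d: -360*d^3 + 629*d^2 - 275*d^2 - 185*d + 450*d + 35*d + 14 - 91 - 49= -360*d^3 + 354*d^2 + 300*d - 126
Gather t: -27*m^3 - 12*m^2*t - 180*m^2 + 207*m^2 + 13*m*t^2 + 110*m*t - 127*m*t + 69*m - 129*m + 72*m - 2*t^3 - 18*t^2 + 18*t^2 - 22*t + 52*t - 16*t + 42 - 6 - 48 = -27*m^3 + 27*m^2 + 13*m*t^2 + 12*m - 2*t^3 + t*(-12*m^2 - 17*m + 14) - 12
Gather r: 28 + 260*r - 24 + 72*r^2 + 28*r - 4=72*r^2 + 288*r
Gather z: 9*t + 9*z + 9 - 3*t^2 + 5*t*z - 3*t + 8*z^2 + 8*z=-3*t^2 + 6*t + 8*z^2 + z*(5*t + 17) + 9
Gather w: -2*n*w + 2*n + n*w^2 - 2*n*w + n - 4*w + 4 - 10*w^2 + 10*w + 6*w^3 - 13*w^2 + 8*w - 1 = 3*n + 6*w^3 + w^2*(n - 23) + w*(14 - 4*n) + 3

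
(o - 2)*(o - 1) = o^2 - 3*o + 2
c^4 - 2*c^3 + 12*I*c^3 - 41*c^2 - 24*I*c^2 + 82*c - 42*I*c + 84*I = (c - 2)*(c + 2*I)*(c + 3*I)*(c + 7*I)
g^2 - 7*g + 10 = (g - 5)*(g - 2)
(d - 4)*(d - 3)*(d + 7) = d^3 - 37*d + 84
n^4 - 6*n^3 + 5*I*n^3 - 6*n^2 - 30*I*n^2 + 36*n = n*(n - 6)*(n + 2*I)*(n + 3*I)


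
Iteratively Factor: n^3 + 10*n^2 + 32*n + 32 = (n + 4)*(n^2 + 6*n + 8) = (n + 4)^2*(n + 2)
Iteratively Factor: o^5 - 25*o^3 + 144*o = (o)*(o^4 - 25*o^2 + 144) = o*(o - 4)*(o^3 + 4*o^2 - 9*o - 36) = o*(o - 4)*(o + 3)*(o^2 + o - 12) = o*(o - 4)*(o + 3)*(o + 4)*(o - 3)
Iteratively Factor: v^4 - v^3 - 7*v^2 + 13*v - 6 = (v - 2)*(v^3 + v^2 - 5*v + 3) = (v - 2)*(v - 1)*(v^2 + 2*v - 3) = (v - 2)*(v - 1)*(v + 3)*(v - 1)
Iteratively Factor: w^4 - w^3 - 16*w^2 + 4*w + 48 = (w + 2)*(w^3 - 3*w^2 - 10*w + 24) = (w - 4)*(w + 2)*(w^2 + w - 6) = (w - 4)*(w + 2)*(w + 3)*(w - 2)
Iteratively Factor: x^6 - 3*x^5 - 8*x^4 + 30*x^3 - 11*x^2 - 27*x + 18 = (x + 1)*(x^5 - 4*x^4 - 4*x^3 + 34*x^2 - 45*x + 18) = (x - 2)*(x + 1)*(x^4 - 2*x^3 - 8*x^2 + 18*x - 9) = (x - 2)*(x - 1)*(x + 1)*(x^3 - x^2 - 9*x + 9) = (x - 2)*(x - 1)^2*(x + 1)*(x^2 - 9) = (x - 2)*(x - 1)^2*(x + 1)*(x + 3)*(x - 3)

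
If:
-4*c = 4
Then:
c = -1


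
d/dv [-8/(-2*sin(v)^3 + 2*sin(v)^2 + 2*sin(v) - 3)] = 64*(-3*sin(v)^2 + 2*sin(v) + 1)*cos(v)/(4*sin(v)^2 + sin(v) + sin(3*v) - 6)^2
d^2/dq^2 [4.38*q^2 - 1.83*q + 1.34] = 8.76000000000000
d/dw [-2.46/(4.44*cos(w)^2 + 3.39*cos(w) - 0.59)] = -(21.8448*cos(w) + 8.3394)*sin(w)/(4.44*cos(w)^2 + 3.39*cos(w) - 0.59)^2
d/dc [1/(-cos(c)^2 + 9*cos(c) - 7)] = (9 - 2*cos(c))*sin(c)/(cos(c)^2 - 9*cos(c) + 7)^2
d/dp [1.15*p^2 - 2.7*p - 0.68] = 2.3*p - 2.7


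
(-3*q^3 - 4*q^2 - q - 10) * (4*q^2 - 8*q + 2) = -12*q^5 + 8*q^4 + 22*q^3 - 40*q^2 + 78*q - 20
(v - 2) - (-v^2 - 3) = v^2 + v + 1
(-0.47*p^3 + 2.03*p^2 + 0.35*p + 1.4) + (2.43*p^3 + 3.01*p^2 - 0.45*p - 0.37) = 1.96*p^3 + 5.04*p^2 - 0.1*p + 1.03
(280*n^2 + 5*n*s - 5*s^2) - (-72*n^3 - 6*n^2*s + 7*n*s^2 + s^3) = 72*n^3 + 6*n^2*s + 280*n^2 - 7*n*s^2 + 5*n*s - s^3 - 5*s^2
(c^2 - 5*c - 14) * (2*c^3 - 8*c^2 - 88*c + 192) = 2*c^5 - 18*c^4 - 76*c^3 + 744*c^2 + 272*c - 2688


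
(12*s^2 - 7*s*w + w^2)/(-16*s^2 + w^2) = (-3*s + w)/(4*s + w)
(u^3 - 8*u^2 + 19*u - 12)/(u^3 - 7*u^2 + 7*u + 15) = (u^2 - 5*u + 4)/(u^2 - 4*u - 5)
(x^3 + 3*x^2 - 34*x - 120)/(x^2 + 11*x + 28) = (x^2 - x - 30)/(x + 7)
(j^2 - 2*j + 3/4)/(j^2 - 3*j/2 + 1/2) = (j - 3/2)/(j - 1)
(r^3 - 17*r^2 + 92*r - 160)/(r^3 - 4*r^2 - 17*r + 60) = (r^2 - 12*r + 32)/(r^2 + r - 12)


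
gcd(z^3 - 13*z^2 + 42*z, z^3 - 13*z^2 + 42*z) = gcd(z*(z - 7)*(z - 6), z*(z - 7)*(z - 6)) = z^3 - 13*z^2 + 42*z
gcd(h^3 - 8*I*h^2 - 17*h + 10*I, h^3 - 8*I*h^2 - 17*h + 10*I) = h^3 - 8*I*h^2 - 17*h + 10*I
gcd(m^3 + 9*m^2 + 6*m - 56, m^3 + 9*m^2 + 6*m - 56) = m^3 + 9*m^2 + 6*m - 56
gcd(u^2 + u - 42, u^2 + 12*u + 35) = u + 7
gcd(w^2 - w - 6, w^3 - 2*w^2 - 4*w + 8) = w + 2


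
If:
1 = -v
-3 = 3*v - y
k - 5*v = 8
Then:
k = 3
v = -1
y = 0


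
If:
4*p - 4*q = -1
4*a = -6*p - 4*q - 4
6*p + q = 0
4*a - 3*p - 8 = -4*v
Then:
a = -65/56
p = -1/28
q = 3/14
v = 351/112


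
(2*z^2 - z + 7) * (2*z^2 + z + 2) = 4*z^4 + 17*z^2 + 5*z + 14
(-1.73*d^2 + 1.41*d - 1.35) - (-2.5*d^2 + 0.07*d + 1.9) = 0.77*d^2 + 1.34*d - 3.25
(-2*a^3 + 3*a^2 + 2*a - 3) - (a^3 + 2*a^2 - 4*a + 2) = -3*a^3 + a^2 + 6*a - 5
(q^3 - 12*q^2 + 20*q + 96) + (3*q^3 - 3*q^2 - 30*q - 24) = 4*q^3 - 15*q^2 - 10*q + 72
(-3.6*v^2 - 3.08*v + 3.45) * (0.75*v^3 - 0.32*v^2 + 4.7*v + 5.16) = -2.7*v^5 - 1.158*v^4 - 13.3469*v^3 - 34.156*v^2 + 0.322199999999999*v + 17.802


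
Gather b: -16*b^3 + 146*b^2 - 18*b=-16*b^3 + 146*b^2 - 18*b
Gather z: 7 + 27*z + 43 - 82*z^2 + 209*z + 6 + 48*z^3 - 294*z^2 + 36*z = 48*z^3 - 376*z^2 + 272*z + 56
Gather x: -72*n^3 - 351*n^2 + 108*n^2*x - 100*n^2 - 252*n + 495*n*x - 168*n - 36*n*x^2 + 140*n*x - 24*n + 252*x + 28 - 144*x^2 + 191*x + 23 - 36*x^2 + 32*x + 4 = -72*n^3 - 451*n^2 - 444*n + x^2*(-36*n - 180) + x*(108*n^2 + 635*n + 475) + 55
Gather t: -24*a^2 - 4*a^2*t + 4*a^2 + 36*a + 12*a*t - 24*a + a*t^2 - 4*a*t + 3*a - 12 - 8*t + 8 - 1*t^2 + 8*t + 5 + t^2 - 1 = -20*a^2 + a*t^2 + 15*a + t*(-4*a^2 + 8*a)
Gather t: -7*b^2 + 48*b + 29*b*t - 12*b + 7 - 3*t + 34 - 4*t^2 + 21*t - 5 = -7*b^2 + 36*b - 4*t^2 + t*(29*b + 18) + 36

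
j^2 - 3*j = j*(j - 3)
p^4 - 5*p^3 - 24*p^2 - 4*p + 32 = (p - 8)*(p - 1)*(p + 2)^2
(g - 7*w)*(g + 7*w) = g^2 - 49*w^2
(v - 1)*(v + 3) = v^2 + 2*v - 3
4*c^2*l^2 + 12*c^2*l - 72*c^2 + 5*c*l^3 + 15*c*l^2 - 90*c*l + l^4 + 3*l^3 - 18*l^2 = (c + l)*(4*c + l)*(l - 3)*(l + 6)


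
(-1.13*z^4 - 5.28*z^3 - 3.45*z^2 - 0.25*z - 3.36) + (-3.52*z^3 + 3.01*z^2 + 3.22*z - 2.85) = -1.13*z^4 - 8.8*z^3 - 0.44*z^2 + 2.97*z - 6.21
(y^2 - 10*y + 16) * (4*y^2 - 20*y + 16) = 4*y^4 - 60*y^3 + 280*y^2 - 480*y + 256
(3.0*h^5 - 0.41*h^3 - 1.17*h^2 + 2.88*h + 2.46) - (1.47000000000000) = 3.0*h^5 - 0.41*h^3 - 1.17*h^2 + 2.88*h + 0.99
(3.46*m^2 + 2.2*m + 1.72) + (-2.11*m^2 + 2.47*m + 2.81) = 1.35*m^2 + 4.67*m + 4.53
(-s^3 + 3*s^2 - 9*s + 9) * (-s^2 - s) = s^5 - 2*s^4 + 6*s^3 - 9*s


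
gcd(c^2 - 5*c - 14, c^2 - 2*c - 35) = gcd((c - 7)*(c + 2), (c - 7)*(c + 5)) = c - 7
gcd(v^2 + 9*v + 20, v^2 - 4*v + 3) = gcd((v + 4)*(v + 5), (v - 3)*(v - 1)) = 1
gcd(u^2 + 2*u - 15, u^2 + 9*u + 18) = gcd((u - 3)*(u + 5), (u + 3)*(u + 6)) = 1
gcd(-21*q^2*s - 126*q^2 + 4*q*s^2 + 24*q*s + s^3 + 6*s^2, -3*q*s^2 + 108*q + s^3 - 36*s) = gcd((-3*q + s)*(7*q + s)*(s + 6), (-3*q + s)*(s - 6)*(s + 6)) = 3*q*s + 18*q - s^2 - 6*s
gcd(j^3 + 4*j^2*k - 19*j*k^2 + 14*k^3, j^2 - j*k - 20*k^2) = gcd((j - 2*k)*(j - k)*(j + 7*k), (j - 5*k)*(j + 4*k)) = 1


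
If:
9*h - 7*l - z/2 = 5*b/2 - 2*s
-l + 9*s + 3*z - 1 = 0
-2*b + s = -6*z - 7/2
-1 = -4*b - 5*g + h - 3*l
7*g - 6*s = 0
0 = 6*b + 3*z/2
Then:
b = 11214/77425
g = 17637/77425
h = -9919/30970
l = -53609/154850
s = 41153/154850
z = -44856/77425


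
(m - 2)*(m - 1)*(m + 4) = m^3 + m^2 - 10*m + 8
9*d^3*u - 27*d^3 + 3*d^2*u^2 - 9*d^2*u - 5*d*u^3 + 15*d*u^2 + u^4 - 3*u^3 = (-3*d + u)^2*(d + u)*(u - 3)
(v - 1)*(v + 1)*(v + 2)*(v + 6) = v^4 + 8*v^3 + 11*v^2 - 8*v - 12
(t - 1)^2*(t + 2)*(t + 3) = t^4 + 3*t^3 - 3*t^2 - 7*t + 6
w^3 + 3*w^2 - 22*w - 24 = (w - 4)*(w + 1)*(w + 6)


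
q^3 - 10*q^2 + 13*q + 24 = (q - 8)*(q - 3)*(q + 1)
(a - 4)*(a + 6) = a^2 + 2*a - 24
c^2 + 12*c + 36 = (c + 6)^2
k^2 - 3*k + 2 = (k - 2)*(k - 1)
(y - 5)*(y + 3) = y^2 - 2*y - 15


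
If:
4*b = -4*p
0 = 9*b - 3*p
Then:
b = 0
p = 0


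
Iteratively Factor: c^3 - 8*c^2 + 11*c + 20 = (c + 1)*(c^2 - 9*c + 20) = (c - 4)*(c + 1)*(c - 5)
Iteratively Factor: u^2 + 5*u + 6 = (u + 2)*(u + 3)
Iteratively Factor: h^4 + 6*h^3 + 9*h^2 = (h)*(h^3 + 6*h^2 + 9*h) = h*(h + 3)*(h^2 + 3*h) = h*(h + 3)^2*(h)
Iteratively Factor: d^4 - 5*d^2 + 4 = (d + 1)*(d^3 - d^2 - 4*d + 4) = (d - 1)*(d + 1)*(d^2 - 4) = (d - 2)*(d - 1)*(d + 1)*(d + 2)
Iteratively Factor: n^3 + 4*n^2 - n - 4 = (n + 1)*(n^2 + 3*n - 4) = (n - 1)*(n + 1)*(n + 4)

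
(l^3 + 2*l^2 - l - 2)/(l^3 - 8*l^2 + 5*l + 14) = (l^2 + l - 2)/(l^2 - 9*l + 14)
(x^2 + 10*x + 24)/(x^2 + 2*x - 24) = (x + 4)/(x - 4)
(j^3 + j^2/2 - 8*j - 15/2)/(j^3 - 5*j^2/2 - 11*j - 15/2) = (2*j^2 - j - 15)/(2*j^2 - 7*j - 15)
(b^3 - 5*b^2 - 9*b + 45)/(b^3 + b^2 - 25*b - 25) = (b^2 - 9)/(b^2 + 6*b + 5)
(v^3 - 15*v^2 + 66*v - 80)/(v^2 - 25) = (v^2 - 10*v + 16)/(v + 5)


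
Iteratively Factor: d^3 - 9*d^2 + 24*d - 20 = (d - 5)*(d^2 - 4*d + 4) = (d - 5)*(d - 2)*(d - 2)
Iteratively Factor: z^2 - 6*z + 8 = (z - 4)*(z - 2)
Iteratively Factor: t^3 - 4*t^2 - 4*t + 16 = (t - 2)*(t^2 - 2*t - 8) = (t - 4)*(t - 2)*(t + 2)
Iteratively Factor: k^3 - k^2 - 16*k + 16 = (k - 1)*(k^2 - 16) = (k - 4)*(k - 1)*(k + 4)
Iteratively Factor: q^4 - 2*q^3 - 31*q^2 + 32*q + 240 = (q - 5)*(q^3 + 3*q^2 - 16*q - 48) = (q - 5)*(q + 4)*(q^2 - q - 12) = (q - 5)*(q + 3)*(q + 4)*(q - 4)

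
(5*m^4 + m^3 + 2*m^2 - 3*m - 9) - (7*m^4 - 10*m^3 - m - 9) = -2*m^4 + 11*m^3 + 2*m^2 - 2*m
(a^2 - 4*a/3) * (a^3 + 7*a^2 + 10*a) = a^5 + 17*a^4/3 + 2*a^3/3 - 40*a^2/3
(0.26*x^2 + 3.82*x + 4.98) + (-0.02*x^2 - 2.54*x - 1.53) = 0.24*x^2 + 1.28*x + 3.45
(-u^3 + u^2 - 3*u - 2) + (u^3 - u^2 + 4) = 2 - 3*u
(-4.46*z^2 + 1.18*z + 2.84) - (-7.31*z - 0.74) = -4.46*z^2 + 8.49*z + 3.58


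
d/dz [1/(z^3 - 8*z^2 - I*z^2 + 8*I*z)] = (-3*z^2 + 16*z + 2*I*z - 8*I)/(z^2*(z^2 - 8*z - I*z + 8*I)^2)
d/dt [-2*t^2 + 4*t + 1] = 4 - 4*t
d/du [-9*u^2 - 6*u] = -18*u - 6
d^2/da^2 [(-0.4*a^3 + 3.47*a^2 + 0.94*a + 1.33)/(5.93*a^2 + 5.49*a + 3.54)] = (-1.4210854715202e-14*a^5 - 2.27373675443232e-13*a^4 - 167.144866*a^3 - 203.084742*a^2 + 111.322638*a + 74.76567)/(208.527857*a^6 + 579.165903*a^5 + 909.643617*a^4 + 856.952217*a^3 + 543.025026*a^2 + 206.395452*a + 44.361864)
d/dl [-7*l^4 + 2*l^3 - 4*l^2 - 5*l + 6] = -28*l^3 + 6*l^2 - 8*l - 5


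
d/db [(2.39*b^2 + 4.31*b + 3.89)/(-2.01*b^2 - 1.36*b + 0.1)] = (5.4127*b^2 + 16.1158*b + 5.7214)/(4.0401*b^4 + 5.4672*b^3 + 1.4476*b^2 - 0.272*b + 0.01)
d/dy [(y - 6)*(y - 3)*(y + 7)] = 3*y^2 - 4*y - 45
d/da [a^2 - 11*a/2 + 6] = 2*a - 11/2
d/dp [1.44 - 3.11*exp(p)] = -3.11*exp(p)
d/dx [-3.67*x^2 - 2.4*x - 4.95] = -7.34*x - 2.4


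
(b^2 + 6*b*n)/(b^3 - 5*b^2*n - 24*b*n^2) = (b + 6*n)/(b^2 - 5*b*n - 24*n^2)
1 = 1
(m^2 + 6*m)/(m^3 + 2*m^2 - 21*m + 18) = m/(m^2 - 4*m + 3)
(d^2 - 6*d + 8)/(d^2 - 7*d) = (d^2 - 6*d + 8)/(d*(d - 7))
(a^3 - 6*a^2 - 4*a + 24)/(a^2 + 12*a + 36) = (a^3 - 6*a^2 - 4*a + 24)/(a^2 + 12*a + 36)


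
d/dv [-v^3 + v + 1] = 1 - 3*v^2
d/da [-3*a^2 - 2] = -6*a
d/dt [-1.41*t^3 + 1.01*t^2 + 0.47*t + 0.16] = -4.23*t^2 + 2.02*t + 0.47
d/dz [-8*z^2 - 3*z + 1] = -16*z - 3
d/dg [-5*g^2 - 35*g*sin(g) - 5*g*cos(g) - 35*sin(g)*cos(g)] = 5*g*sin(g) - 35*g*cos(g) - 10*g - 35*sin(g) - 5*cos(g) - 35*cos(2*g)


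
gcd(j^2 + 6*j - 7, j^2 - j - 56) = j + 7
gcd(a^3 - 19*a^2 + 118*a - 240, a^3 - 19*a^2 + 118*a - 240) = a^3 - 19*a^2 + 118*a - 240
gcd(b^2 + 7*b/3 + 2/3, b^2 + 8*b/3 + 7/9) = b + 1/3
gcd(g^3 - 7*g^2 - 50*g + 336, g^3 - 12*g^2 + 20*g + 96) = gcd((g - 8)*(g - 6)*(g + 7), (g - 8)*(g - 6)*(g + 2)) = g^2 - 14*g + 48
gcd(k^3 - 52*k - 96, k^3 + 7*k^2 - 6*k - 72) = k + 6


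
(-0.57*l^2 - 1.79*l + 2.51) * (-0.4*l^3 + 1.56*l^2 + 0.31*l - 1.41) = 0.228*l^5 - 0.1732*l^4 - 3.9731*l^3 + 4.1644*l^2 + 3.302*l - 3.5391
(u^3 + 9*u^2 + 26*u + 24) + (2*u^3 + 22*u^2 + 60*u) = 3*u^3 + 31*u^2 + 86*u + 24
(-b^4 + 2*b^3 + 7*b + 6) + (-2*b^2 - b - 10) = -b^4 + 2*b^3 - 2*b^2 + 6*b - 4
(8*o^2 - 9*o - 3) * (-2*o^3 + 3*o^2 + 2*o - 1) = -16*o^5 + 42*o^4 - 5*o^3 - 35*o^2 + 3*o + 3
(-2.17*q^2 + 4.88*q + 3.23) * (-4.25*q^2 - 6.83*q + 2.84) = 9.2225*q^4 - 5.9189*q^3 - 53.2207*q^2 - 8.2017*q + 9.1732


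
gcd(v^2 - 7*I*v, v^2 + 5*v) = v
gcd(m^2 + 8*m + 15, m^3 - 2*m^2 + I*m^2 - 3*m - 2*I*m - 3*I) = 1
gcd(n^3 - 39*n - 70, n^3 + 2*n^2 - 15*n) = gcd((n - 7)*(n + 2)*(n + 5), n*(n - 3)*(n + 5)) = n + 5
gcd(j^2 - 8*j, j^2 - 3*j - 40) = j - 8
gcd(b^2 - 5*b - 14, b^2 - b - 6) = b + 2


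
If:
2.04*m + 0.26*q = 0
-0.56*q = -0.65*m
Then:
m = 0.00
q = 0.00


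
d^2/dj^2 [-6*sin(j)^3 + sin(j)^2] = 9*sin(j)/2 - 27*sin(3*j)/2 + 2*cos(2*j)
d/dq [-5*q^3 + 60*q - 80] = 60 - 15*q^2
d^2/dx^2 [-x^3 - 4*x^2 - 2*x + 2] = -6*x - 8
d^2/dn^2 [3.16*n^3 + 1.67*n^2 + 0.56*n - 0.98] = 18.96*n + 3.34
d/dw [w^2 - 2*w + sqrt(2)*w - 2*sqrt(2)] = 2*w - 2 + sqrt(2)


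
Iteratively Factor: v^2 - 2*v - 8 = (v + 2)*(v - 4)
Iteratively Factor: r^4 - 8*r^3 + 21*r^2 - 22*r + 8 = (r - 1)*(r^3 - 7*r^2 + 14*r - 8) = (r - 4)*(r - 1)*(r^2 - 3*r + 2) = (r - 4)*(r - 2)*(r - 1)*(r - 1)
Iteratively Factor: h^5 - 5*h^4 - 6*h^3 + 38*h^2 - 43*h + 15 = (h - 1)*(h^4 - 4*h^3 - 10*h^2 + 28*h - 15) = (h - 5)*(h - 1)*(h^3 + h^2 - 5*h + 3) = (h - 5)*(h - 1)*(h + 3)*(h^2 - 2*h + 1) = (h - 5)*(h - 1)^2*(h + 3)*(h - 1)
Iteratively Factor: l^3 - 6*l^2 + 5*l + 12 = (l - 4)*(l^2 - 2*l - 3) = (l - 4)*(l + 1)*(l - 3)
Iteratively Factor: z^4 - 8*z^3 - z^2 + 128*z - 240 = (z - 5)*(z^3 - 3*z^2 - 16*z + 48) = (z - 5)*(z - 3)*(z^2 - 16) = (z - 5)*(z - 4)*(z - 3)*(z + 4)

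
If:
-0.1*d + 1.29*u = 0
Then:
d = 12.9*u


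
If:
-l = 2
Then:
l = -2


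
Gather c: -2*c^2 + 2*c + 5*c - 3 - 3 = -2*c^2 + 7*c - 6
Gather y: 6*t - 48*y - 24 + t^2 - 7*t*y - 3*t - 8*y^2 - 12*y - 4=t^2 + 3*t - 8*y^2 + y*(-7*t - 60) - 28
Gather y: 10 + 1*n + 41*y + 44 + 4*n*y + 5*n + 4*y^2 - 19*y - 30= 6*n + 4*y^2 + y*(4*n + 22) + 24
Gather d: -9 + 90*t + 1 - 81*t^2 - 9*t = -81*t^2 + 81*t - 8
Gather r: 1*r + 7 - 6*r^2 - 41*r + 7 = -6*r^2 - 40*r + 14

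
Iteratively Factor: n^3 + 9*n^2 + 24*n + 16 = (n + 4)*(n^2 + 5*n + 4) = (n + 1)*(n + 4)*(n + 4)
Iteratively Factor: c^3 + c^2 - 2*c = (c)*(c^2 + c - 2) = c*(c + 2)*(c - 1)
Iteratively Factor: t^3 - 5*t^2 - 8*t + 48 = (t - 4)*(t^2 - t - 12) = (t - 4)*(t + 3)*(t - 4)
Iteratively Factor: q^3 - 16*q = (q)*(q^2 - 16) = q*(q - 4)*(q + 4)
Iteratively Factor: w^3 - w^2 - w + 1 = (w - 1)*(w^2 - 1) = (w - 1)*(w + 1)*(w - 1)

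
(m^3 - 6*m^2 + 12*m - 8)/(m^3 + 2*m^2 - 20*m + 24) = (m - 2)/(m + 6)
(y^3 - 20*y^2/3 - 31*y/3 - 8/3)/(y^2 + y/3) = y - 7 - 8/y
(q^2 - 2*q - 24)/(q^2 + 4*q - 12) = (q^2 - 2*q - 24)/(q^2 + 4*q - 12)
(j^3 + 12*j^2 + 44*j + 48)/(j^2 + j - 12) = (j^2 + 8*j + 12)/(j - 3)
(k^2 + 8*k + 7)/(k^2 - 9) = (k^2 + 8*k + 7)/(k^2 - 9)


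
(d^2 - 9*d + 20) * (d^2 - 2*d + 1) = d^4 - 11*d^3 + 39*d^2 - 49*d + 20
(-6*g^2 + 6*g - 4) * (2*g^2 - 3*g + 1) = -12*g^4 + 30*g^3 - 32*g^2 + 18*g - 4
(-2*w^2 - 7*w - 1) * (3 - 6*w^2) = 12*w^4 + 42*w^3 - 21*w - 3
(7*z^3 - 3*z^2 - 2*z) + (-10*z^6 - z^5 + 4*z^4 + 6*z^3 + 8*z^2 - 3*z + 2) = -10*z^6 - z^5 + 4*z^4 + 13*z^3 + 5*z^2 - 5*z + 2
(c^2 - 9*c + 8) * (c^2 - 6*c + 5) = c^4 - 15*c^3 + 67*c^2 - 93*c + 40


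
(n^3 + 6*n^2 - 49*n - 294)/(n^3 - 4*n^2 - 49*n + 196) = (n + 6)/(n - 4)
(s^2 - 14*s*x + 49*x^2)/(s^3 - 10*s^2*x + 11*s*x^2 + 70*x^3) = (-s + 7*x)/(-s^2 + 3*s*x + 10*x^2)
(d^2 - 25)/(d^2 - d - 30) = (d - 5)/(d - 6)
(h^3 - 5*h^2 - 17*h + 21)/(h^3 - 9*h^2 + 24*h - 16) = (h^2 - 4*h - 21)/(h^2 - 8*h + 16)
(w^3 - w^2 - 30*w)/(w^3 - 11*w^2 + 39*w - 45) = w*(w^2 - w - 30)/(w^3 - 11*w^2 + 39*w - 45)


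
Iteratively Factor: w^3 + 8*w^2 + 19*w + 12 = (w + 1)*(w^2 + 7*w + 12) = (w + 1)*(w + 4)*(w + 3)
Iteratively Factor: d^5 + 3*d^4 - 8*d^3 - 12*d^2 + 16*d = (d - 2)*(d^4 + 5*d^3 + 2*d^2 - 8*d) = (d - 2)*(d + 2)*(d^3 + 3*d^2 - 4*d) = d*(d - 2)*(d + 2)*(d^2 + 3*d - 4) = d*(d - 2)*(d - 1)*(d + 2)*(d + 4)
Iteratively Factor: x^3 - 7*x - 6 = (x + 1)*(x^2 - x - 6) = (x - 3)*(x + 1)*(x + 2)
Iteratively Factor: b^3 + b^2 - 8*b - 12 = (b - 3)*(b^2 + 4*b + 4) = (b - 3)*(b + 2)*(b + 2)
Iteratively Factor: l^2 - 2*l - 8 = (l + 2)*(l - 4)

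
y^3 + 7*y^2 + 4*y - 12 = (y - 1)*(y + 2)*(y + 6)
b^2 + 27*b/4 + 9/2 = (b + 3/4)*(b + 6)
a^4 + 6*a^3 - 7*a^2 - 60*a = a*(a - 3)*(a + 4)*(a + 5)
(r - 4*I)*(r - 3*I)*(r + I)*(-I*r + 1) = -I*r^4 - 5*r^3 - I*r^2 - 17*r - 12*I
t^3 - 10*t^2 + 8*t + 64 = (t - 8)*(t - 4)*(t + 2)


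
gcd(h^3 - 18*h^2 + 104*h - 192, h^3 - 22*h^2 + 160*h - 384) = h^2 - 14*h + 48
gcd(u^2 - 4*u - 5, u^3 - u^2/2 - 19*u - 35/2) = u^2 - 4*u - 5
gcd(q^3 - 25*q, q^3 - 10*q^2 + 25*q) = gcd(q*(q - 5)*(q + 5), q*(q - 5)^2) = q^2 - 5*q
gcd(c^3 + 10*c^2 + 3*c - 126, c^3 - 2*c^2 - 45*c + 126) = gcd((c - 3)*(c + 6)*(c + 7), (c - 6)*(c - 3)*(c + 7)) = c^2 + 4*c - 21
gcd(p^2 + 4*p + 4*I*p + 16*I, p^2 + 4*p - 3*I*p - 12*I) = p + 4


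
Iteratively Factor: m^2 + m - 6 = (m + 3)*(m - 2)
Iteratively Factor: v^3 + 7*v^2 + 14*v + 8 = (v + 2)*(v^2 + 5*v + 4) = (v + 2)*(v + 4)*(v + 1)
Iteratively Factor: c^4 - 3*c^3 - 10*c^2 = (c - 5)*(c^3 + 2*c^2) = c*(c - 5)*(c^2 + 2*c) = c^2*(c - 5)*(c + 2)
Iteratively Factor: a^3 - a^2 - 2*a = (a - 2)*(a^2 + a) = a*(a - 2)*(a + 1)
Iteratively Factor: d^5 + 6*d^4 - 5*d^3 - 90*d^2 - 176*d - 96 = (d + 1)*(d^4 + 5*d^3 - 10*d^2 - 80*d - 96) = (d + 1)*(d + 2)*(d^3 + 3*d^2 - 16*d - 48) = (d - 4)*(d + 1)*(d + 2)*(d^2 + 7*d + 12) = (d - 4)*(d + 1)*(d + 2)*(d + 4)*(d + 3)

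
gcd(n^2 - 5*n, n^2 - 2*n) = n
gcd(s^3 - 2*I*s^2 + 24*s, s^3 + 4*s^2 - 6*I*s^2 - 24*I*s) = s^2 - 6*I*s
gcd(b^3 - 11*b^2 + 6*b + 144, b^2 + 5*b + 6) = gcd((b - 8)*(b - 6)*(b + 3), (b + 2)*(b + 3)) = b + 3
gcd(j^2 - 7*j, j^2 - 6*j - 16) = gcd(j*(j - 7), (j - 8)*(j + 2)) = 1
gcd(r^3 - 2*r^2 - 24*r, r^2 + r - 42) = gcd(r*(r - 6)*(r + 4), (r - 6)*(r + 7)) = r - 6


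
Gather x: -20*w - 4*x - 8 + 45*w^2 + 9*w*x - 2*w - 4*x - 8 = 45*w^2 - 22*w + x*(9*w - 8) - 16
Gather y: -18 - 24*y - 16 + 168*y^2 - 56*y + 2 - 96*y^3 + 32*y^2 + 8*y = -96*y^3 + 200*y^2 - 72*y - 32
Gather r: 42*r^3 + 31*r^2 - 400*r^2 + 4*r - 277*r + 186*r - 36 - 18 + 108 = 42*r^3 - 369*r^2 - 87*r + 54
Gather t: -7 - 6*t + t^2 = t^2 - 6*t - 7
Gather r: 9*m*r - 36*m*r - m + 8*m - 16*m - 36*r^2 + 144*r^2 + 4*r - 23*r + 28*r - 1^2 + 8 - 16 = -9*m + 108*r^2 + r*(9 - 27*m) - 9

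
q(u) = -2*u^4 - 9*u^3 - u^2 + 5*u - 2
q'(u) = -8*u^3 - 27*u^2 - 2*u + 5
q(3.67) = -804.82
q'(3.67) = -761.45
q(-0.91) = -1.97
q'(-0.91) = -9.51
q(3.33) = -574.70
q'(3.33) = -596.47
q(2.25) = -149.59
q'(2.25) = -227.31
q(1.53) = -39.88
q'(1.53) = -89.92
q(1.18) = -16.16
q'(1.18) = -48.10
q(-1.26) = 3.07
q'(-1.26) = -19.34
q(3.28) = -545.43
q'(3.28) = -574.34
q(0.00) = -2.00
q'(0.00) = 5.00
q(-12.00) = -26126.00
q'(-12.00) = 9965.00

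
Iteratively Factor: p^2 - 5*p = (p - 5)*(p)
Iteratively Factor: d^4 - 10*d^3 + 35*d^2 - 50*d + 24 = (d - 1)*(d^3 - 9*d^2 + 26*d - 24) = (d - 2)*(d - 1)*(d^2 - 7*d + 12) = (d - 4)*(d - 2)*(d - 1)*(d - 3)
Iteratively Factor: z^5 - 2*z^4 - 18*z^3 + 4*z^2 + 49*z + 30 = (z - 2)*(z^4 - 18*z^2 - 32*z - 15) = (z - 2)*(z + 1)*(z^3 - z^2 - 17*z - 15) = (z - 2)*(z + 1)^2*(z^2 - 2*z - 15) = (z - 5)*(z - 2)*(z + 1)^2*(z + 3)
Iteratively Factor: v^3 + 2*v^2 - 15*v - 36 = (v + 3)*(v^2 - v - 12) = (v + 3)^2*(v - 4)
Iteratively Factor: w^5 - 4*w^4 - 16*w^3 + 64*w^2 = (w + 4)*(w^4 - 8*w^3 + 16*w^2) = (w - 4)*(w + 4)*(w^3 - 4*w^2) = w*(w - 4)*(w + 4)*(w^2 - 4*w) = w^2*(w - 4)*(w + 4)*(w - 4)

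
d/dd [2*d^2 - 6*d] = 4*d - 6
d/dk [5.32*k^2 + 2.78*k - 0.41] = 10.64*k + 2.78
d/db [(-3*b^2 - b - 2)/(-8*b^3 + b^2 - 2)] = (-2*b*(12*b - 1)*(3*b^2 + b + 2) + (6*b + 1)*(8*b^3 - b^2 + 2))/(8*b^3 - b^2 + 2)^2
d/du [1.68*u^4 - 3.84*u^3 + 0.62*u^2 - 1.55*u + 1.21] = 6.72*u^3 - 11.52*u^2 + 1.24*u - 1.55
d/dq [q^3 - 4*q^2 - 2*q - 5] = 3*q^2 - 8*q - 2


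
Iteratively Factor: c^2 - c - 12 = (c - 4)*(c + 3)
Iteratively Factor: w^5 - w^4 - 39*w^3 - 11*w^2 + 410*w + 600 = (w + 2)*(w^4 - 3*w^3 - 33*w^2 + 55*w + 300) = (w - 5)*(w + 2)*(w^3 + 2*w^2 - 23*w - 60) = (w - 5)*(w + 2)*(w + 4)*(w^2 - 2*w - 15) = (w - 5)^2*(w + 2)*(w + 4)*(w + 3)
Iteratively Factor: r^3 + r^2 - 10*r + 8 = (r + 4)*(r^2 - 3*r + 2) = (r - 1)*(r + 4)*(r - 2)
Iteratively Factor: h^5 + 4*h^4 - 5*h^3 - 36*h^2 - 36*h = (h + 2)*(h^4 + 2*h^3 - 9*h^2 - 18*h) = (h + 2)*(h + 3)*(h^3 - h^2 - 6*h) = h*(h + 2)*(h + 3)*(h^2 - h - 6) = h*(h + 2)^2*(h + 3)*(h - 3)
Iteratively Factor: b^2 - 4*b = (b)*(b - 4)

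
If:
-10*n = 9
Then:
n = -9/10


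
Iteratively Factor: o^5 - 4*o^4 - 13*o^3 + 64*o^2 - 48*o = (o + 4)*(o^4 - 8*o^3 + 19*o^2 - 12*o) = (o - 3)*(o + 4)*(o^3 - 5*o^2 + 4*o) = o*(o - 3)*(o + 4)*(o^2 - 5*o + 4) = o*(o - 4)*(o - 3)*(o + 4)*(o - 1)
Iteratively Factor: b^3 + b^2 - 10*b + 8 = (b - 1)*(b^2 + 2*b - 8) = (b - 2)*(b - 1)*(b + 4)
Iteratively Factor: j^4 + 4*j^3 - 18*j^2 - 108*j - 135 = (j - 5)*(j^3 + 9*j^2 + 27*j + 27) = (j - 5)*(j + 3)*(j^2 + 6*j + 9) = (j - 5)*(j + 3)^2*(j + 3)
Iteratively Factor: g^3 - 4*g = (g)*(g^2 - 4) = g*(g - 2)*(g + 2)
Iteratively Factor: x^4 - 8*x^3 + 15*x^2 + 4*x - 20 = (x - 5)*(x^3 - 3*x^2 + 4) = (x - 5)*(x + 1)*(x^2 - 4*x + 4) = (x - 5)*(x - 2)*(x + 1)*(x - 2)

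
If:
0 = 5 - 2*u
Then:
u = 5/2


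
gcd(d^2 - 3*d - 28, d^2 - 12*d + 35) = d - 7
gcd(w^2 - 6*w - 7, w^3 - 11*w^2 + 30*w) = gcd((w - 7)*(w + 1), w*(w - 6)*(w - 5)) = 1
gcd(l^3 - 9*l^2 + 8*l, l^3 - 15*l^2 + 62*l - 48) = l^2 - 9*l + 8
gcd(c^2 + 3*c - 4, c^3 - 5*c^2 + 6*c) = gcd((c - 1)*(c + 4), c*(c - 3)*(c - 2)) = 1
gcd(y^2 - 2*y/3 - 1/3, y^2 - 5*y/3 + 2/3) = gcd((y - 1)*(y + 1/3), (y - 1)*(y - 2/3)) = y - 1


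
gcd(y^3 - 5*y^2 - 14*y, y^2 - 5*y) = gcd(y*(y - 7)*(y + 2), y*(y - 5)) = y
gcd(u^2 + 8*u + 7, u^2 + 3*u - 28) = u + 7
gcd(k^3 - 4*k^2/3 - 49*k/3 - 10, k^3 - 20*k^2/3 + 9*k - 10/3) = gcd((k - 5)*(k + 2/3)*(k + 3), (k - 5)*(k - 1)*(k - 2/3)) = k - 5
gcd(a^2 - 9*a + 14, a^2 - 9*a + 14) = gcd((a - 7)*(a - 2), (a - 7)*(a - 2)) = a^2 - 9*a + 14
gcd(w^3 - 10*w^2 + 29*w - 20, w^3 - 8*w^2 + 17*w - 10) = w^2 - 6*w + 5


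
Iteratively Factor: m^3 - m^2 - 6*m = (m + 2)*(m^2 - 3*m) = (m - 3)*(m + 2)*(m)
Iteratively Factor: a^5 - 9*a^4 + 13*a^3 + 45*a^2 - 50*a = (a - 5)*(a^4 - 4*a^3 - 7*a^2 + 10*a) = (a - 5)*(a - 1)*(a^3 - 3*a^2 - 10*a) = (a - 5)*(a - 1)*(a + 2)*(a^2 - 5*a) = (a - 5)^2*(a - 1)*(a + 2)*(a)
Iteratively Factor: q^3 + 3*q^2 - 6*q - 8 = (q + 4)*(q^2 - q - 2) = (q - 2)*(q + 4)*(q + 1)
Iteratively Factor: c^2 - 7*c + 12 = (c - 4)*(c - 3)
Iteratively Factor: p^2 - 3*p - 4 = (p + 1)*(p - 4)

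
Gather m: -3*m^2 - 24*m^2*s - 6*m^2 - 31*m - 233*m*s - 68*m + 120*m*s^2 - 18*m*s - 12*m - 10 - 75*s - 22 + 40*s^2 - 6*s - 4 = m^2*(-24*s - 9) + m*(120*s^2 - 251*s - 111) + 40*s^2 - 81*s - 36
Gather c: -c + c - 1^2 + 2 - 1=0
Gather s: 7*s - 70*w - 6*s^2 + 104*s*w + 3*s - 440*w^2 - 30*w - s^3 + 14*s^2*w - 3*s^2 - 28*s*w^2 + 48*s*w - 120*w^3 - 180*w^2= -s^3 + s^2*(14*w - 9) + s*(-28*w^2 + 152*w + 10) - 120*w^3 - 620*w^2 - 100*w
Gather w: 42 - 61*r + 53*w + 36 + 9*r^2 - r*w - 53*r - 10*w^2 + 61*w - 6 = 9*r^2 - 114*r - 10*w^2 + w*(114 - r) + 72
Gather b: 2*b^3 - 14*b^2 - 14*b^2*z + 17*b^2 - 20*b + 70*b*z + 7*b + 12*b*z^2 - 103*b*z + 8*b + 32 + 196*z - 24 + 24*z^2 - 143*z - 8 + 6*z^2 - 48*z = 2*b^3 + b^2*(3 - 14*z) + b*(12*z^2 - 33*z - 5) + 30*z^2 + 5*z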